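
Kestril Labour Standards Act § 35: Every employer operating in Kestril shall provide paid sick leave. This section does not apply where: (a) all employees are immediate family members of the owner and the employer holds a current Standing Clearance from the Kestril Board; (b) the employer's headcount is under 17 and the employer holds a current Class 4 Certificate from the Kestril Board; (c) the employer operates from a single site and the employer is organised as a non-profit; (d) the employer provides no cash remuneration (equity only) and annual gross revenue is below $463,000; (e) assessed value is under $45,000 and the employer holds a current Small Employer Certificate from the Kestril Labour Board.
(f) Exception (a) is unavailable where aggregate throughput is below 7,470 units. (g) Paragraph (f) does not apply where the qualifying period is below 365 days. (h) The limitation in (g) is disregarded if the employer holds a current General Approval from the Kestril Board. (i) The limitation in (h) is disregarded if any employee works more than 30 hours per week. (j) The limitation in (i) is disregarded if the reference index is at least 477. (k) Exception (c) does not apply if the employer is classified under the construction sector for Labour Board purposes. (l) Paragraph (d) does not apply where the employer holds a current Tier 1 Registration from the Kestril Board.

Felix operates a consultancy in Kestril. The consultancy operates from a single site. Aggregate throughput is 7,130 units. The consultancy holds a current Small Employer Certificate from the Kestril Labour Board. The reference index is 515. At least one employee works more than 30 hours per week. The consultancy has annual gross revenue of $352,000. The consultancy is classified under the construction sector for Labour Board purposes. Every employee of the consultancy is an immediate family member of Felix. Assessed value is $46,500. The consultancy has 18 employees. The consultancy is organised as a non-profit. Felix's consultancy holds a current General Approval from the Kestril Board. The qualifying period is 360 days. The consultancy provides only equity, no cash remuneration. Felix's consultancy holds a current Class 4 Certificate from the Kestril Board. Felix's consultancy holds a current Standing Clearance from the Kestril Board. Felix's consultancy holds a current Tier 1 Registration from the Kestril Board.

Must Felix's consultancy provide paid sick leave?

Yes — Felix's consultancy must provide paid sick leave.

All of (a)'s requirements are met (every employee is an immediate family member; a current Standing Clearance is held). Turning to paragraphs (f)–(j): (f) is engaged — aggregate throughput is 7,130 units, below the 7,470 units limit. (g) would limit (f) — the qualifying period is 360 days, below the 365 days limit — but (h) sets (g) aside: (h) operates against (g): a current General Approval is held. (i) would limit (h) — at least one employee exceeds 30 hours/week — but (j) sets (i) aside: (j) operates against (i): the reference index is 515, meeting the 477 threshold. So (a) is unavailable.
Exception (b) requires that the employer's headcount is under 17; but the employer's headcount is 18, not under 17, so (b) is unavailable.
Exception (c)'s conditions are all satisfied: the employer operates from a single site; the employer is a non-profit. But: (k) applies — the consultancy is classified under the construction sector. (c) is therefore removed.
All of (d)'s requirements are met (remuneration is equity-only; annual gross revenue is $352,000, below the $463,000 limit). Turning to paragraph (l): (l) applies — a current Tier 1 Registration is held. Exception (d) does not apply.
Exception (e) does not apply: assessed value is $46,500, not under $45,000.
No exception is made out. Felix's consultancy falls within the general rule.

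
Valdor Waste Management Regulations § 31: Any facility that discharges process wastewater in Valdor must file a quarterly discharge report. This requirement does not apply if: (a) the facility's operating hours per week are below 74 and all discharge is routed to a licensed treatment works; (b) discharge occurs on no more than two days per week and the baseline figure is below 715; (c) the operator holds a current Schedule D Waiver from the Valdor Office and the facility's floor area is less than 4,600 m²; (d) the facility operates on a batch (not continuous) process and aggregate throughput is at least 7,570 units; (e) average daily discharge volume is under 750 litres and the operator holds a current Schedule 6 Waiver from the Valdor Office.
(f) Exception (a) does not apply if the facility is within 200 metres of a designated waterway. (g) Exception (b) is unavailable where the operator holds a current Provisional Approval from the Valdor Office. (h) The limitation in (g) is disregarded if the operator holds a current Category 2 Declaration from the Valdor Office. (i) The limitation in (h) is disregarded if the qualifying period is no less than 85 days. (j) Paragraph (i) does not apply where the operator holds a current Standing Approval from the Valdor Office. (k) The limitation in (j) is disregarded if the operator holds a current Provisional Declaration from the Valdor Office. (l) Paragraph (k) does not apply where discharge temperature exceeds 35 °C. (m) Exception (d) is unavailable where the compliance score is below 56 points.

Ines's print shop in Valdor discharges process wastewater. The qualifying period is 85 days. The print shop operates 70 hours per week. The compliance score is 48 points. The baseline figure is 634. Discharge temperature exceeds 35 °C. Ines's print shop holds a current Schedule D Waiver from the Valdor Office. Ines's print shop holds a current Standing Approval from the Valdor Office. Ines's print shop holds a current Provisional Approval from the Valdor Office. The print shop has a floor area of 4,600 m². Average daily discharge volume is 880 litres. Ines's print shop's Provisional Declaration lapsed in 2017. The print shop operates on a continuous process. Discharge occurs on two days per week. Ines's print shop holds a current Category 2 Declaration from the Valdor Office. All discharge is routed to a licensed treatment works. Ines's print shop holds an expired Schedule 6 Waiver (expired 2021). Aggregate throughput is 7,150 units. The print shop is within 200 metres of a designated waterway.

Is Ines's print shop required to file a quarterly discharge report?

No — exception (b) applies; Ines's print shop is not required to file a quarterly discharge report.

Exception (a): the facility's operating hours per week are 70, below the 74 limit; discharge is routed to a licensed treatment works — every condition holds. But: (f) operates against (a): the print shop is within 200 m of a designated waterway. Exception (a) does not apply.
Exception (b): discharge occurs on no more than two days per week; the baseline figure is 634, below the 715 limit — every condition holds. Applying paragraphs (g)–(l): (g) operates (a current Provisional Approval is held), but is set aside by (h): (h) is triggered — a current Category 2 Declaration is held. (i) would limit (h) — the qualifying period is 85 days, meeting the 85 days threshold — but (j) sets (i) aside: (j) is triggered — a current Standing Approval is held. (k), which would lift (j), is not engaged — no current Provisional Declaration is held. (b) remains available.
Exception (c) fails — the facility's floor area is 4,600 m², not less than 4,600 m².
Exception (d) does not apply: the facility operates on a continuous process.
Exception (e) fails — average daily discharge volume is 880 litres, not under 750 litres.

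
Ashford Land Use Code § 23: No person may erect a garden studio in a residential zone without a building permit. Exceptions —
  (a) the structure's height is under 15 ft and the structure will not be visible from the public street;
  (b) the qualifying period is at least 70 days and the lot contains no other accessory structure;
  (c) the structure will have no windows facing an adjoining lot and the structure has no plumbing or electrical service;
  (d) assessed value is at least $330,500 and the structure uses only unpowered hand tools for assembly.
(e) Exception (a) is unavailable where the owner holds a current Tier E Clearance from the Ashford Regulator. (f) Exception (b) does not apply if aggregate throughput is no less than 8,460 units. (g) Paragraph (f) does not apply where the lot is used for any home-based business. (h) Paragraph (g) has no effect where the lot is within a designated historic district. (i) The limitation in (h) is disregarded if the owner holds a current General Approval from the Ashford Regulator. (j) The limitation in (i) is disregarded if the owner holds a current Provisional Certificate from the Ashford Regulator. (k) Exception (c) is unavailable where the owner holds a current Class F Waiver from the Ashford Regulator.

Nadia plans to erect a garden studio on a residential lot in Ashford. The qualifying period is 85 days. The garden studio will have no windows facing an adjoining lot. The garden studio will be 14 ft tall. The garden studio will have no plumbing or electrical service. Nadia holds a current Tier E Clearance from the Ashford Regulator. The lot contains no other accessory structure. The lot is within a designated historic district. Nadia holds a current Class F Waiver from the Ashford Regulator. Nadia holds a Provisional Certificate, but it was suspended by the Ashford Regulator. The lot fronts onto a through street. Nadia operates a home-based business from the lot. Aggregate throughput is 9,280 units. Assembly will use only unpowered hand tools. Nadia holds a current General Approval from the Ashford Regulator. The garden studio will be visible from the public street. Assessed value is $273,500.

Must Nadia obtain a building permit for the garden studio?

Exception (a) fails — the structure will be visible from the street.
Exception (b) is satisfied on its face — the qualifying period is 85 days, meeting the 70 days threshold; the lot has no other accessory structure. Applying paragraphs (f)–(j): (f) would limit (b) — aggregate throughput is 9,280 units, meeting the 8,460 units threshold — but (g) sets (f) aside: (g) operates against (f): a home-based business operates on the lot. (h) operates (the lot is in a historic district), but is set aside by (i): (i) is engaged — a current General Approval is held. (j) is not engaged (there is no Provisional Certificate in force), so (i) stands. So (b) applies.
Exception (c)'s conditions are all satisfied: no windows face an adjoining lot; there is no plumbing or electrical service. But applying paragraph (k): (k) applies — a current Class F Waiver is held. So (c) is unavailable.
Exception (d) fails — assessed value is $273,500, short of $330,500.

No — exception (b) applies; Nadia does not need a building permit.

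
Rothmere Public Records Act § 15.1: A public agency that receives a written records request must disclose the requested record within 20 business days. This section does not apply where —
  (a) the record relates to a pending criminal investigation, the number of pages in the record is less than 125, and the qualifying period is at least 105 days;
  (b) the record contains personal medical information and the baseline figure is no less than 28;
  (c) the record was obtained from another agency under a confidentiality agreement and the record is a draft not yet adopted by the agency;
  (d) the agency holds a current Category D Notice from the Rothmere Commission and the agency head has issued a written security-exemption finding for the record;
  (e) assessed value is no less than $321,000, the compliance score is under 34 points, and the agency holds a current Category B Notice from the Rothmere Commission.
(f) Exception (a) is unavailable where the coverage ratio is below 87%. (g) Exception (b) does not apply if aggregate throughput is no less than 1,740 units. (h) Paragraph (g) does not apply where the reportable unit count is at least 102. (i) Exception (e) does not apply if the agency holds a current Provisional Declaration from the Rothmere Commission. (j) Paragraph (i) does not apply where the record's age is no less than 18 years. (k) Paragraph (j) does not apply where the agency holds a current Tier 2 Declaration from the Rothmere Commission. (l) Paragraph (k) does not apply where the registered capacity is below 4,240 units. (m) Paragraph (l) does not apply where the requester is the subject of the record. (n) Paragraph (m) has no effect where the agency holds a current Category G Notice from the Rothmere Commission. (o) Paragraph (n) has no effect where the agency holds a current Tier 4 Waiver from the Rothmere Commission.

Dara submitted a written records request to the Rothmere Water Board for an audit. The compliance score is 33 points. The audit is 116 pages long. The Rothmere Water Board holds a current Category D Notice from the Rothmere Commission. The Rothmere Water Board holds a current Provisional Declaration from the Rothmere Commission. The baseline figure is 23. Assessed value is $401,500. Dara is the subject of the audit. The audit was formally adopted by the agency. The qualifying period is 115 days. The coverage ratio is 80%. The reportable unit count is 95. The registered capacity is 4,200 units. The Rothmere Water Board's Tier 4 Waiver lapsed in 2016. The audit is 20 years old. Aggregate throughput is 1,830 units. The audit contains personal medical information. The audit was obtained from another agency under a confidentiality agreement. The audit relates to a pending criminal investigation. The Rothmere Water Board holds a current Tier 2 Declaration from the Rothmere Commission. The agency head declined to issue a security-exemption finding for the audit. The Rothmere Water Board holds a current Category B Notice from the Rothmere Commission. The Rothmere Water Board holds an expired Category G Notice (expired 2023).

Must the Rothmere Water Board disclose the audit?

Exception (a) is satisfied on its face — the audit relates to a pending investigation; the number of pages in the record is 116, less than the 125 limit; the qualifying period is 115 days, meeting the 105 days threshold. But applying paragraph (f): (f) operates against (a): the coverage ratio is 80%, below the 87% limit. Exception (a) does not apply.
Exception (b) does not apply: the baseline figure is 23, short of 28.
Exception (c) requires that the record is a draft not yet adopted by the agency; but the audit has been formally adopted, so (c) is unavailable.
Exception (d) fails — the agency head declined to issue a security-exemption finding.
Exception (e): assessed value is $401,500, meeting the $321,000 threshold; the compliance score is 33 points, under the 34 points limit; a current Category B Notice is held — every condition holds. However, paragraphs (i)–(o) must be considered: (i) operates against (e): a current Provisional Declaration is held. (j) is triggered (the record's age is 20 years, meeting the 18 years threshold), but is set aside by (k): (k) applies — a current Tier 2 Declaration is held. (l) would limit (k) — the registered capacity is 4,200 units, below the 4,240 units limit — but (m) sets (l) aside: (m) applies — Dara is the subject of the audit. (n) is not triggered (no current Category G Notice is held), so (m) stands. (e) is therefore removed.
No exception applies. The general rule governs.

Yes — the Rothmere Water Board must disclose the audit.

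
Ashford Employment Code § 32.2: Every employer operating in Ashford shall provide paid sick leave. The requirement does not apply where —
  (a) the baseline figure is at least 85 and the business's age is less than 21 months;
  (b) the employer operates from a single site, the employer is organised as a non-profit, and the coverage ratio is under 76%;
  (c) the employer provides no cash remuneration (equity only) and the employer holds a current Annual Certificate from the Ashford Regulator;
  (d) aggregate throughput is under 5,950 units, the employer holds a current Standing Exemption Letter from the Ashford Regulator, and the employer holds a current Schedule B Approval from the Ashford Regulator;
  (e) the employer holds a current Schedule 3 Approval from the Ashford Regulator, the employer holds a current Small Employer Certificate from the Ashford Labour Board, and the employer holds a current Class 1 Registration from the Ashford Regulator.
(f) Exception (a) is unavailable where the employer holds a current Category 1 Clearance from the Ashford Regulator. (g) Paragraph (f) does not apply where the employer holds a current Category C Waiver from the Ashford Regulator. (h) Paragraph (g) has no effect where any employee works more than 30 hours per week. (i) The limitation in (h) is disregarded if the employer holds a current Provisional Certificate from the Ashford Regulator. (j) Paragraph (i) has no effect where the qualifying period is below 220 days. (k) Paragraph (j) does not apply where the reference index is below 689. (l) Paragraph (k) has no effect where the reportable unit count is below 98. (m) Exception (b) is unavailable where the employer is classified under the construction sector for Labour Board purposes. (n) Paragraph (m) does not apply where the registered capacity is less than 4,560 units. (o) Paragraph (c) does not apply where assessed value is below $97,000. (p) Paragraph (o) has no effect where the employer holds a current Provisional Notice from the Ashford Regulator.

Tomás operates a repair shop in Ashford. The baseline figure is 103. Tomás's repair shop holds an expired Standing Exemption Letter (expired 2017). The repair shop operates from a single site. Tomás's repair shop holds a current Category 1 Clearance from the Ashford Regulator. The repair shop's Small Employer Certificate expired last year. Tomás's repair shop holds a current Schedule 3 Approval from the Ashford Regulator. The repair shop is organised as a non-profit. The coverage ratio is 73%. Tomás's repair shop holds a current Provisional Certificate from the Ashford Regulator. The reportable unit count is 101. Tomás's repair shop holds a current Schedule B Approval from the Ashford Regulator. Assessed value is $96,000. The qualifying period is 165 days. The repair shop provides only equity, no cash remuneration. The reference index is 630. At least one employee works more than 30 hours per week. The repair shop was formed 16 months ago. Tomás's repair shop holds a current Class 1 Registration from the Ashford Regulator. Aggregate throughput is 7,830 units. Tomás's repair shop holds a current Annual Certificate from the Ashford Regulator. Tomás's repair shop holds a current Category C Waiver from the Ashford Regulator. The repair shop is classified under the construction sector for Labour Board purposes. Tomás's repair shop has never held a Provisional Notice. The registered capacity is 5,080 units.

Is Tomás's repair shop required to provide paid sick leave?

No — exception (a) applies; Tomás's repair shop is not required to provide paid sick leave.

Exception (a) is satisfied on its face — the baseline figure is 103, meeting the 85 threshold; the business's age is 16 months, less than the 21 months limit. As to paragraphs (f)–(l): (f) would limit (a) — a current Category 1 Clearance is held — but (g) sets (f) aside: (g) is triggered — a current Category C Waiver is held. (h) operates (at least one employee exceeds 30 hours/week), but is set aside by (i): (i) applies — a current Provisional Certificate is held. (j) would limit (i) — the qualifying period is 165 days, below the 220 days limit — but (k) sets (j) aside: (k) operates against (j): the reference index is 630, below the 689 limit. (l) is not engaged (the reportable unit count is 101, not below 98), so (k) stands. (a) remains available.
Exception (b)'s conditions are all satisfied: the employer operates from a single site; the employer is a non-profit; the coverage ratio is 73%, under the 76% limit. Turning to paragraphs (m)–(n): (m) is engaged — the repair shop is classified under the construction sector. (n), which would lift (m), does not operate here — the registered capacity is 5,080 units, not less than 4,560 units. So (b) is unavailable.
All of (c)'s requirements are met (remuneration is equity-only; a current Annual Certificate is held). Turning to paragraphs (o)–(p): (o) operates against (c): assessed value is $96,000, below the $97,000 limit. (p), which would lift (o), is inapplicable — no current Provisional Notice is held. (c) is therefore removed.
Exception (d) fails — aggregate throughput is 7,830 units, not under 5,950 units.
Exception (e) does not apply: the Small Employer Certificate has expired.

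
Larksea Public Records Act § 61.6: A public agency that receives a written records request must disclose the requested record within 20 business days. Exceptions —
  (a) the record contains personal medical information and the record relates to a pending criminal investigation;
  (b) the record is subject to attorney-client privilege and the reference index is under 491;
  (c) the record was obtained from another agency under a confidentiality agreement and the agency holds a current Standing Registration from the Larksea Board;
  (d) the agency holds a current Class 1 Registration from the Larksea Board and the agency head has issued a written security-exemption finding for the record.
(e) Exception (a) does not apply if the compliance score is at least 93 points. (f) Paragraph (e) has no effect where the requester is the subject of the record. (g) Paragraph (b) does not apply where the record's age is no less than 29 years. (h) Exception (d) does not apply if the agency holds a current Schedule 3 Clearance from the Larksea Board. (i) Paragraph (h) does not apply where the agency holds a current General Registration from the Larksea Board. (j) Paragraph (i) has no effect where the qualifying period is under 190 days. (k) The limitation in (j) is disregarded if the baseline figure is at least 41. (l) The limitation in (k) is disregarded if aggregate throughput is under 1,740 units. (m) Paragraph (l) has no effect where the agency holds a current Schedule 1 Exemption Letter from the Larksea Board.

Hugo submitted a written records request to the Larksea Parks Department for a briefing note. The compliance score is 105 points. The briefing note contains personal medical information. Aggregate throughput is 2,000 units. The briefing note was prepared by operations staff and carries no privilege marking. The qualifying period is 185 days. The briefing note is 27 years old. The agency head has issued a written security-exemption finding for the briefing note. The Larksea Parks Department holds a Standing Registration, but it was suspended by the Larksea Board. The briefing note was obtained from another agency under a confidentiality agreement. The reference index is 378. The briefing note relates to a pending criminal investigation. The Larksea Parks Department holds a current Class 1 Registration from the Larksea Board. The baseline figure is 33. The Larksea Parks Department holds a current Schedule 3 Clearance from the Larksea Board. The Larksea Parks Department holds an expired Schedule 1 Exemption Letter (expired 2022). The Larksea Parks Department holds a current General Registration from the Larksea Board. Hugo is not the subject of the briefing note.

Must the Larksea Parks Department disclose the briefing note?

Exception (a)'s conditions are all satisfied: the briefing note contains personal medical information; the briefing note relates to a pending investigation. However, paragraphs (e)–(f) must be considered: (e) is triggered — the compliance score is 105 points, meeting the 93 points threshold. (f) is inapplicable (Hugo is not the subject of the briefing note), so (e) stands. (a) is therefore removed.
Exception (b) does not apply: the briefing note carries no privilege marking.
Exception (c) does not apply: no current Standing Registration is held.
Exception (d) is satisfied on its face — a current Class 1 Registration is held; a written security-exemption finding has been issued. But: (h) operates against (d): a current Schedule 3 Clearance is held. (i) is engaged (a current General Registration is held), but is set aside by (j): (j) operates against (i): the qualifying period is 185 days, under the 190 days limit. (k) does not operate here (the baseline figure is 33, short of 41), so (j) stands. So (d) is unavailable.
No exception applies. The general rule governs.

Yes — the Larksea Parks Department must disclose the briefing note.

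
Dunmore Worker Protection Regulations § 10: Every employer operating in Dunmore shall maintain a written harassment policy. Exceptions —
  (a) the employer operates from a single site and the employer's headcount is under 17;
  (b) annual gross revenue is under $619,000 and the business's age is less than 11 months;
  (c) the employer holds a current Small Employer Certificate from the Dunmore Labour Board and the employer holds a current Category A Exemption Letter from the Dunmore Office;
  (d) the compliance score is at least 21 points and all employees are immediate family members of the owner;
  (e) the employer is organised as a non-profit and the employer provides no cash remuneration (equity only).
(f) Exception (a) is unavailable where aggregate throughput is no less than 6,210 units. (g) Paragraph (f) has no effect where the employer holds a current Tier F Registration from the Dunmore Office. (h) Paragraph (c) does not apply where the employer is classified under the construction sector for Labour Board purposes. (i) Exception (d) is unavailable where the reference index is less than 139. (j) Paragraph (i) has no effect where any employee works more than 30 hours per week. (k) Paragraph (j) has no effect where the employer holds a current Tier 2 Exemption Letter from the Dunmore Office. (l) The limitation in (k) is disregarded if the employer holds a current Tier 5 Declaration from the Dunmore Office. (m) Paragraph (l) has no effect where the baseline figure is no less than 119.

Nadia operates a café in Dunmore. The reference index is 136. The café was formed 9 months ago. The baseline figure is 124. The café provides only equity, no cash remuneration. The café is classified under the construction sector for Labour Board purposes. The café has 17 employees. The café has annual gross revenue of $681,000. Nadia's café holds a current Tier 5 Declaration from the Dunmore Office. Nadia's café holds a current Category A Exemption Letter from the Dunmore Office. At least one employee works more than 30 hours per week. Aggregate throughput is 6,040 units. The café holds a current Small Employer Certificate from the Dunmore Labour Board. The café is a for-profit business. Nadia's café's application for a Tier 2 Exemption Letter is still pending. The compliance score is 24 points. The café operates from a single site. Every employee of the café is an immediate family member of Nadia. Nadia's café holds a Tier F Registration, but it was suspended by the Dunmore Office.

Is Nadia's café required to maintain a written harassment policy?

Exception (a) fails — the employer's headcount is 17, not under 17.
Exception (b) fails — annual gross revenue is $681,000, not under $619,000.
All of (c)'s requirements are met (a current Small Employer Certificate is held; a current Category A Exemption Letter is held). But: (h) operates against (c): the café is classified under the construction sector. Exception (c) does not apply.
Exception (d)'s conditions are all satisfied: the compliance score is 24 points, meeting the 21 points threshold; every employee is an immediate family member. Applying paragraphs (i)–(m): (i) is engaged (the reference index is 136, less than the 139 limit), but is set aside by (j): (j) operates — at least one employee exceeds 30 hours/week. (k) is inapplicable (no current Tier 2 Exemption Letter is held), so (j) stands. So (d) applies.
Exception (e) requires that the employer is organised as a non-profit; but the employer is for-profit, so (e) is unavailable.

No — exception (d) applies; Nadia's café is not required to maintain a written harassment policy.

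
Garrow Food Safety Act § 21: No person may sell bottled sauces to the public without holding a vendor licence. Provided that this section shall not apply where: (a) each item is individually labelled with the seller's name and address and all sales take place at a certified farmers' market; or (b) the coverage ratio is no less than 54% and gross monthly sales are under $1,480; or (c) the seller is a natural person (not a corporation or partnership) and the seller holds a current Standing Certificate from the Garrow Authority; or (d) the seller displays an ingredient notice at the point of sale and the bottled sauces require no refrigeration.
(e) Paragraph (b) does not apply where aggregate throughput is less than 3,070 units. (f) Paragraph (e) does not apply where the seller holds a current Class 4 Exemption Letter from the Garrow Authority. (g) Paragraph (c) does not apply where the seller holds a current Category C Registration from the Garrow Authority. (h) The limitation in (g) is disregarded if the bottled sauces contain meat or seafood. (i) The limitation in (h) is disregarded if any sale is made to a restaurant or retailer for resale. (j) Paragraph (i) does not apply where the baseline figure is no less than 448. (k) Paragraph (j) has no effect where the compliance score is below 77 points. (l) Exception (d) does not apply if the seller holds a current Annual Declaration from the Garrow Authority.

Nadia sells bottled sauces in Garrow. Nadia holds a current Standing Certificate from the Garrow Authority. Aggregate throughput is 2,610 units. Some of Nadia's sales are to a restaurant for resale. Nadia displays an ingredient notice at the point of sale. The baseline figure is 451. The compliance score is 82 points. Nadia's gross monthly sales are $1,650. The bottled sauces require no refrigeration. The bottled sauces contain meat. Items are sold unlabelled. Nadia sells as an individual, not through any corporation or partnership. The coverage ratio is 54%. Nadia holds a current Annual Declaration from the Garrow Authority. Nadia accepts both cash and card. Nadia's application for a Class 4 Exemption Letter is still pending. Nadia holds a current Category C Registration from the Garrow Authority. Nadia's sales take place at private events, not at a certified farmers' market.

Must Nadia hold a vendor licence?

Exception (a) does not apply: items are sold unlabelled.
Exception (b) does not apply: gross monthly sales are $1,650, not under $1,480.
Exception (c)'s conditions are all satisfied: the seller is a natural person; a current Standing Certificate is held. Under paragraphs (g)–(k): (g) is engaged (a current Category C Registration is held), but is displaced by (h): (h) operates — the bottled sauces contain meat. (i) would limit (h) — some sales are to a restaurant for resale — but (j) sets (i) aside: (j) operates against (i): the baseline figure is 451, meeting the 448 threshold. (k), which would lift (j), does not operate here — the compliance score is 82 points, not below 77 points. Exception (c) stands.
Exception (d): an ingredient notice is displayed; the bottled sauces are shelf-stable — every condition holds. But: (l) is engaged — a current Annual Declaration is held. So (d) is unavailable.

No — exception (c) applies; Nadia is not required to hold a vendor licence.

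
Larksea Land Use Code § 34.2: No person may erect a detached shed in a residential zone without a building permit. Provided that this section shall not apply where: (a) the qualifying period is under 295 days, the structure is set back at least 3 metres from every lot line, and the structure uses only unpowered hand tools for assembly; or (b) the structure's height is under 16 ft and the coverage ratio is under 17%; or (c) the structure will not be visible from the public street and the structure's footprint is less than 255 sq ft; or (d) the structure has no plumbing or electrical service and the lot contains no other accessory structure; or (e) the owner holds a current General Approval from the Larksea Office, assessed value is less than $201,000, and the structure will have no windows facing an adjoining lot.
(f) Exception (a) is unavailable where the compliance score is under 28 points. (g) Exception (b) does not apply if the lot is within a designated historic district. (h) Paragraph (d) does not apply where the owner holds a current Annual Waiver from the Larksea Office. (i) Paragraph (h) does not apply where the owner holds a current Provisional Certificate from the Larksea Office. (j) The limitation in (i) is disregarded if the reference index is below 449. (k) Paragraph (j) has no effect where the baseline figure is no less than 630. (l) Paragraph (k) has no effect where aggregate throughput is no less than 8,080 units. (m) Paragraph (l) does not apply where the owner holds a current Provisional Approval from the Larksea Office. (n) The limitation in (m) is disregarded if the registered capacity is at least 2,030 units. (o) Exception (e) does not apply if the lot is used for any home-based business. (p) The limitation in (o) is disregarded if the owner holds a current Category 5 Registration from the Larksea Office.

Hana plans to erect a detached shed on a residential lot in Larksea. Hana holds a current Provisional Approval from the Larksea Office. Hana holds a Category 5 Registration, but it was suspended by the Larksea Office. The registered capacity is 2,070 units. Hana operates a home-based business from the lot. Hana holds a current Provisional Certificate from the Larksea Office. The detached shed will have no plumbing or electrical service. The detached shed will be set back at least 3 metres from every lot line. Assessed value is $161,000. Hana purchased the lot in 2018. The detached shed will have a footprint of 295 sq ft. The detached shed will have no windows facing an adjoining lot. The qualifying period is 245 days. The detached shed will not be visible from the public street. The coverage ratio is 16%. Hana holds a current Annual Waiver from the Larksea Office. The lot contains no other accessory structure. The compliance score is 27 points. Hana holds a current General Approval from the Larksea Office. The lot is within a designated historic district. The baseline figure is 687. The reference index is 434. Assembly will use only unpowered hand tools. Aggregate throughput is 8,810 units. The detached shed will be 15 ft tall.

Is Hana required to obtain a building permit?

All of (a)'s requirements are met (the qualifying period is 245 days, under the 295 days limit; the setback is at least 3 m on every side; assembly uses only hand tools). Turning to paragraph (f): (f) operates against (a): the compliance score is 27 points, under the 28 points limit. (a) is therefore removed.
Exception (b)'s conditions are all satisfied: the structure's height is 15 ft, under the 16 ft limit; the coverage ratio is 16%, under the 17% limit. But: (g) operates against (b): the lot is in a historic district. Exception (b) does not apply.
Exception (c) does not apply: the structure's footprint is 295 sq ft, not less than 255 sq ft.
Exception (d) is satisfied on its face — there is no plumbing or electrical service; the lot has no other accessory structure. But: (h) applies — a current Annual Waiver is held. (i) is engaged (a current Provisional Certificate is held), but is set aside by (j): (j) operates against (i): the reference index is 434, below the 449 limit. (k) would limit (j) — the baseline figure is 687, meeting the 630 threshold — but (l) sets (k) aside: (l) operates against (k): aggregate throughput is 8,810 units, meeting the 8,080 units threshold. (m) would limit (l) — a current Provisional Approval is held — but (n) sets (m) aside: (n) is triggered — the registered capacity is 2,070 units, meeting the 2,030 units threshold. Exception (d) does not apply.
Exception (e): a current General Approval is held; assessed value is $161,000, less than the $201,000 limit; no windows face an adjoining lot — every condition holds. Turning to paragraphs (o)–(p): (o) applies — a home-based business operates on the lot. (p), which would lift (o), does not operate here — no current Category 5 Registration is held. Exception (e) does not apply.
No exception is made out. Hana falls within the general rule.

Yes — Hana must obtain a building permit.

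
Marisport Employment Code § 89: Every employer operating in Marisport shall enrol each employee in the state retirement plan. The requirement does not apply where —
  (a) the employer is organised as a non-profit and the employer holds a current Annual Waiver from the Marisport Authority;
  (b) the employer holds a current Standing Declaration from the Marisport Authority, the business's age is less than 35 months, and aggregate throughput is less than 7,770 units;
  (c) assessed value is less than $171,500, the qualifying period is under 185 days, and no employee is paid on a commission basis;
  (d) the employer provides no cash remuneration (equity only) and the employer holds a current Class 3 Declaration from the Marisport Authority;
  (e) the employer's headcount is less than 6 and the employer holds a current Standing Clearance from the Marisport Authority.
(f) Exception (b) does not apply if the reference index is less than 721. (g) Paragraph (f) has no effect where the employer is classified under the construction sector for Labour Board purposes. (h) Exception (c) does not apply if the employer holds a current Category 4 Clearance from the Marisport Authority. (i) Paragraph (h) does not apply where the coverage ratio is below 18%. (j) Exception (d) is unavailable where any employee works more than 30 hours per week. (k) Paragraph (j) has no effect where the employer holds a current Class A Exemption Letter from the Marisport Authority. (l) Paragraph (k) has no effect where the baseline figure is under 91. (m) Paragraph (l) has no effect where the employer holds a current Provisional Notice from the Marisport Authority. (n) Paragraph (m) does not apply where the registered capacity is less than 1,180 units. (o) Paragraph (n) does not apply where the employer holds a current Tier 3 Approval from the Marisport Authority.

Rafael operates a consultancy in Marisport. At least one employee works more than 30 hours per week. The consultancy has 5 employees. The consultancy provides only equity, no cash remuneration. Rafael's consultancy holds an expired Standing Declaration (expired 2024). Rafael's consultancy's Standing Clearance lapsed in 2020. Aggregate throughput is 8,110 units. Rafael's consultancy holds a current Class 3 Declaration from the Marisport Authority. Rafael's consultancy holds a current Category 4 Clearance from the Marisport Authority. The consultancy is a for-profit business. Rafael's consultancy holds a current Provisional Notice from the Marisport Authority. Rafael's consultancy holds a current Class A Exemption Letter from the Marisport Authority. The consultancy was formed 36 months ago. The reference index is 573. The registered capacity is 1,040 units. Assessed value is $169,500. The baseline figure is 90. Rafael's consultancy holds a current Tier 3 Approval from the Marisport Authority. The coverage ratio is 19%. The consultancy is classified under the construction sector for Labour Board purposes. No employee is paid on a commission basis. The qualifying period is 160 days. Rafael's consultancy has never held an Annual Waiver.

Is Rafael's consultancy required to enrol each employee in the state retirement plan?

Exception (a) requires that the employer is organised as a non-profit; but the employer is for-profit, so (a) is unavailable.
Exception (b) does not apply: no current Standing Declaration is held.
Exception (c) is satisfied on its face — assessed value is $169,500, less than the $171,500 limit; the qualifying period is 160 days, under the 185 days limit; no employee is paid on commission. However, paragraphs (h)–(i) must be considered: (h) operates — a current Category 4 Clearance is held. (i), which would lift (h), does not operate here — the coverage ratio is 19%, not below 18%. So (c) is unavailable.
Exception (d) is satisfied on its face — remuneration is equity-only; a current Class 3 Declaration is held. Under paragraphs (j)–(o): (j) is engaged (at least one employee exceeds 30 hours/week), but yields to (k): (k) operates — a current Class A Exemption Letter is held. (l) applies (the baseline figure is 90, under the 91 limit), but is displaced by (m): (m) operates against (l): a current Provisional Notice is held. (n) would limit (m) — the registered capacity is 1,040 units, less than the 1,180 units limit — but (o) sets (n) aside: (o) operates — a current Tier 3 Approval is held. So (d) applies.
Exception (e) fails — there is no Standing Clearance in force.

No — exception (d) applies; Rafael's consultancy is not required to enrol each employee in the state retirement plan.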